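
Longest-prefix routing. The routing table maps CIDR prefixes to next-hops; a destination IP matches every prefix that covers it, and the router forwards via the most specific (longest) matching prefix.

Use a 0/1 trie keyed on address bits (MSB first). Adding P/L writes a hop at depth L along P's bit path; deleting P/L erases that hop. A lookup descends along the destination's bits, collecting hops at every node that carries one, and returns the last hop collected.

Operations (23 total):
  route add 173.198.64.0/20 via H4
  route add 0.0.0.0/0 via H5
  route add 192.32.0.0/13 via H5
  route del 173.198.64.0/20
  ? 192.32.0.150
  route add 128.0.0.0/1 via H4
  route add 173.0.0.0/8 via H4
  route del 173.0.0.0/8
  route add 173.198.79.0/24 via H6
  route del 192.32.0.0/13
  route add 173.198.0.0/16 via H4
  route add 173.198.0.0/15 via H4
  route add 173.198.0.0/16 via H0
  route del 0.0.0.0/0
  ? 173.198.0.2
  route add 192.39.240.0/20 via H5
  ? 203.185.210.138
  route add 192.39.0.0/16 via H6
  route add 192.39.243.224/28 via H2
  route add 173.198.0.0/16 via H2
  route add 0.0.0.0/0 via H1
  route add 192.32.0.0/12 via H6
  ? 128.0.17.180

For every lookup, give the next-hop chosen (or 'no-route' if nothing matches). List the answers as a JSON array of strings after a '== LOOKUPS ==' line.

Trace:
  add 173.198.64.0/20 -> H4 at depth 20
  add 0.0.0.0/0 -> H5 at depth 0
  add 192.32.0.0/13 -> H5 at depth 13
  - 173.198.64.0/20 clear@20
  ? 192.32.0.150  path d0:H5→d1:-→d2:-→d3:-→d4:-→d5:-→d6:-→d7:-→d8:-→d9:-→d10:-→d11:-→d12:-→d13:H5  best=H5
  add 128.0.0.0/1 -> H4 at depth 1
  add 173.0.0.0/8 -> H4 at depth 8
  - 173.0.0.0/8 clear@8
  add 173.198.79.0/24 -> H6 at depth 24
  - 192.32.0.0/13 clear@13
  add 173.198.0.0/16 -> H4 at depth 16
  add 173.198.0.0/15 -> H4 at depth 15
  add 173.198.0.0/16 -> H0 at depth 16
  - 0.0.0.0/0 clear@0
  ? 173.198.0.2  path d0:-→d1:H4→d2:-→d3:-→d4:-→d5:-→d6:-→d7:-→d8:-→d9:-→d10:-→d11:-→d12:-→d13:-→d14:-→d15:H4→d16:H0→d17:-  best=H0
  add 192.39.240.0/20 -> H5 at depth 20
  ? 203.185.210.138  path d0:-→d1:H4→d2:-→d3:-→d4:-  best=H4
  add 192.39.0.0/16 -> H6 at depth 16
  add 192.39.243.224/28 -> H2 at depth 28
  add 173.198.0.0/16 -> H2 at depth 16
  add 0.0.0.0/0 -> H1 at depth 0
  add 192.32.0.0/12 -> H6 at depth 12
  ? 128.0.17.180  path d0:H1→d1:H4→d2:-  best=H4

== LOOKUPS ==
["H5","H0","H4","H4"]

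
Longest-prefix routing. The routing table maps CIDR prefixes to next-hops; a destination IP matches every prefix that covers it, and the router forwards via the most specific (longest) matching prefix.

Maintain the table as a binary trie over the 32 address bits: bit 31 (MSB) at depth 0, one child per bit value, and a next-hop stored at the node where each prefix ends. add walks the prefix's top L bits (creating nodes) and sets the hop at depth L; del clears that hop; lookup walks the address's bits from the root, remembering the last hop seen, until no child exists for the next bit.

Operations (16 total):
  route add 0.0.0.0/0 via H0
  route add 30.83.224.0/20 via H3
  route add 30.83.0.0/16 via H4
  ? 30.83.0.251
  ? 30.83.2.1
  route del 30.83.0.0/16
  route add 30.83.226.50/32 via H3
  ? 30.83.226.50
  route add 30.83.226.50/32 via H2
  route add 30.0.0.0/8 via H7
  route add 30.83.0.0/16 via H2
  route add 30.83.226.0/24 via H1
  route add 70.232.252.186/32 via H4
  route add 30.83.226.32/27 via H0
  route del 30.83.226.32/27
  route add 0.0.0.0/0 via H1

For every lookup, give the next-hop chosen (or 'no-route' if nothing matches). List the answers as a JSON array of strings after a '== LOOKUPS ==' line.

Trace:
  add 0.0.0.0/0 -> H0 at depth 0
  add 30.83.224.0/20 -> H3 at depth 20
  add 30.83.0.0/16 -> H4 at depth 16
  lookup 30.83.0.251: bits 0001111001010011 walk d0:H0→d1:-→d2:-→d3:-→d4:-→d5:-→d6:-→d7:-→d8:-→d9:-→d10:-→d11:-→d12:-→d13:-→d14:-→d15:-→d16:H4 -> H4
  lookup 30.83.2.1: bits 0001111001010011 walk d0:H0→d1:-→d2:-→d3:-→d4:-→d5:-→d6:-→d7:-→d8:-→d9:-→d10:-→d11:-→d12:-→d13:-→d14:-→d15:-→d16:H4 -> H4
  del 30.83.0.0/16 (clear depth 16)
  add 30.83.226.50/32 -> H3 at depth 32
  lookup 30.83.226.50: bits 00011110010100111110001000110010 walk d0:H0→d1:-→d2:-→d3:-→d4:-→d5:-→d6:-→d7:-→d8:-→d9:-→d10:-→d11:-→d12:-→d13:-→d14:-→d15:-→d16:-→d17:-→d18:-→d19:-→d20:H3→d21:-→d22:-→d23:-→d24:-→d25:-→d26:-→d27:-→d28:-→d29:-→d30:-→d31:-→d32:H3 -> H3
  add 30.83.226.50/32 -> H2 at depth 32
  add 30.0.0.0/8 -> H7 at depth 8
  add 30.83.0.0/16 -> H2 at depth 16
  add 30.83.226.0/24 -> H1 at depth 24
  add 70.232.252.186/32 -> H4 at depth 32
  add 30.83.226.32/27 -> H0 at depth 27
  del 30.83.226.32/27 (clear depth 27)
  add 0.0.0.0/0 -> H1 at depth 0

== LOOKUPS ==
["H4","H4","H3"]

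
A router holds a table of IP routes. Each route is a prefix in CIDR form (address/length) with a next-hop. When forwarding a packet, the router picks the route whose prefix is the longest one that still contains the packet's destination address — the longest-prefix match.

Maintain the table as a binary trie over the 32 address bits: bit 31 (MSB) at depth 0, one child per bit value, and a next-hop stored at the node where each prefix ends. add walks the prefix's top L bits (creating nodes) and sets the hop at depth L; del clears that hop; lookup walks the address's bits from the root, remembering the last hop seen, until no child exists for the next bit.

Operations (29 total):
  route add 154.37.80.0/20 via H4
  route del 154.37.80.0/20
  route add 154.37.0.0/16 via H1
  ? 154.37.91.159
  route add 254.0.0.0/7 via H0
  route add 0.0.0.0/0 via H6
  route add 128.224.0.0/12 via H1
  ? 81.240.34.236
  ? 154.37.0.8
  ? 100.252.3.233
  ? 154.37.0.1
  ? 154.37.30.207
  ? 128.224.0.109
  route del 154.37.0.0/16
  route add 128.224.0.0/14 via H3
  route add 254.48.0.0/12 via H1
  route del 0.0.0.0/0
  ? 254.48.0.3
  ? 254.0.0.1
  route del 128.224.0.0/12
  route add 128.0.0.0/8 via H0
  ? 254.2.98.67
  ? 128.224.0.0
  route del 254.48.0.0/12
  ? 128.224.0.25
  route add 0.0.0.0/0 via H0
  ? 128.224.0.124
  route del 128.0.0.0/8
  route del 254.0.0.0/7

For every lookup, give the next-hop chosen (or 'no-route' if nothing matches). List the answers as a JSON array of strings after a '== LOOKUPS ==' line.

Trace:
  add 154.37.80.0/20 -> H4 at depth 20
  del 154.37.80.0/20 (clear depth 20)
  add 154.37.0.0/16 -> H1 at depth 16
  Q 154.37.91.159: descend 10011010001001010101 ; hops seen [H1] ; pick H1
  add 254.0.0.0/7 -> H0 at depth 7
  add 0.0.0.0/0 -> H6 at depth 0
  add 128.224.0.0/12 -> H1 at depth 12
  Q 81.240.34.236: descend ε ; hops seen [H6] ; pick H6
  Q 154.37.0.8: descend 10011010001001010 ; hops seen [H6,H1] ; pick H1
  Q 100.252.3.233: descend ε ; hops seen [H6] ; pick H6
  Q 154.37.0.1: descend 10011010001001010 ; hops seen [H6,H1] ; pick H1
  Q 154.37.30.207: descend 10011010001001010 ; hops seen [H6,H1] ; pick H1
  Q 128.224.0.109: descend 100000001110 ; hops seen [H6,H1] ; pick H1
  del 154.37.0.0/16 (clear depth 16)
  add 128.224.0.0/14 -> H3 at depth 14
  add 254.48.0.0/12 -> H1 at depth 12
  del 0.0.0.0/0 (clear depth 0)
  Q 254.48.0.3: descend 111111100011 ; hops seen [H0,H1] ; pick H1
  Q 254.0.0.1: descend 1111111000 ; hops seen [H0] ; pick H0
  del 128.224.0.0/12 (clear depth 12)
  add 128.0.0.0/8 -> H0 at depth 8
  Q 254.2.98.67: descend 1111111000 ; hops seen [H0] ; pick H0
  Q 128.224.0.0: descend 10000000111000 ; hops seen [H0,H3] ; pick H3
  del 254.48.0.0/12 (clear depth 12)
  Q 128.224.0.25: descend 10000000111000 ; hops seen [H0,H3] ; pick H3
  add 0.0.0.0/0 -> H0 at depth 0
  Q 128.224.0.124: descend 10000000111000 ; hops seen [H0,H0,H3] ; pick H3
  del 128.0.0.0/8 (clear depth 8)
  del 254.0.0.0/7 (clear depth 7)

== LOOKUPS ==
["H1","H6","H1","H6","H1","H1","H1","H1","H0","H0","H3","H3","H3"]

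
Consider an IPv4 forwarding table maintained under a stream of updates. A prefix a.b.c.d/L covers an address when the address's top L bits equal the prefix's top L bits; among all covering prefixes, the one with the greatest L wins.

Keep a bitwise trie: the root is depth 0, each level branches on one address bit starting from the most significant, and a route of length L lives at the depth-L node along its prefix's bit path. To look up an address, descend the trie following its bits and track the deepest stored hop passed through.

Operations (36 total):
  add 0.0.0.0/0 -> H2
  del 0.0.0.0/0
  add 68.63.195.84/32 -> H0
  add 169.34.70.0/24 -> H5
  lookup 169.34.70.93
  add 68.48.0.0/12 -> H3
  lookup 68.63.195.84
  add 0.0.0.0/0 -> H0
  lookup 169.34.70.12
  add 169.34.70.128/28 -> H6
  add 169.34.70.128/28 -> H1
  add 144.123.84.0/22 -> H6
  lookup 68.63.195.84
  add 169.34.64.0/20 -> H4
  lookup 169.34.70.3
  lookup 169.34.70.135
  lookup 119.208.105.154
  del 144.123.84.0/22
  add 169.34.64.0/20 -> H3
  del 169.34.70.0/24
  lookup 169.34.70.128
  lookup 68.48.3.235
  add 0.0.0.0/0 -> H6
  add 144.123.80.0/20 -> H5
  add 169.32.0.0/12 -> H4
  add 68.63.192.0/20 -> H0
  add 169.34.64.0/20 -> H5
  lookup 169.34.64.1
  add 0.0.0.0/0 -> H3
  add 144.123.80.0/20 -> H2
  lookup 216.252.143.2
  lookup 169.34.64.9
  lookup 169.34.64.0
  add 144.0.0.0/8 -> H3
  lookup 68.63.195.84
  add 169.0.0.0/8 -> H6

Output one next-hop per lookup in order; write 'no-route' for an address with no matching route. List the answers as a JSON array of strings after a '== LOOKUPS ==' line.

Trace:
  add 0.0.0.0/0 -> H2 at depth 0
  del 0.0.0.0/0 (clear depth 0)
  add 68.63.195.84/32 -> H0 at depth 32
  add 169.34.70.0/24 -> H5 at depth 24
  ? 169.34.70.93  path d0:-→d1:-→d2:-→d3:-→d4:-→d5:-→d6:-→d7:-→d8:-→d9:-→d10:-→d11:-→d12:-→d13:-→d14:-→d15:-→d16:-→d17:-→d18:-→d19:-→d20:-→d21:-→d22:-→d23:-→d24:H5  best=H5
  add 68.48.0.0/12 -> H3 at depth 12
  ? 68.63.195.84  path d0:-→d1:-→d2:-→d3:-→d4:-→d5:-→d6:-→d7:-→d8:-→d9:-→d10:-→d11:-→d12:H3→d13:-→d14:-→d15:-→d16:-→d17:-→d18:-→d19:-→d20:-→d21:-→d22:-→d23:-→d24:-→d25:-→d26:-→d27:-→d28:-→d29:-→d30:-→d31:-→d32:H0  best=H0
  add 0.0.0.0/0 -> H0 at depth 0
  ? 169.34.70.12  path d0:H0→d1:-→d2:-→d3:-→d4:-→d5:-→d6:-→d7:-→d8:-→d9:-→d10:-→d11:-→d12:-→d13:-→d14:-→d15:-→d16:-→d17:-→d18:-→d19:-→d20:-→d21:-→d22:-→d23:-→d24:H5  best=H5
  add 169.34.70.128/28 -> H6 at depth 28
  add 169.34.70.128/28 -> H1 at depth 28
  add 144.123.84.0/22 -> H6 at depth 22
  ? 68.63.195.84  path d0:H0→d1:-→d2:-→d3:-→d4:-→d5:-→d6:-→d7:-→d8:-→d9:-→d10:-→d11:-→d12:H3→d13:-→d14:-→d15:-→d16:-→d17:-→d18:-→d19:-→d20:-→d21:-→d22:-→d23:-→d24:-→d25:-→d26:-→d27:-→d28:-→d29:-→d30:-→d31:-→d32:H0  best=H0
  add 169.34.64.0/20 -> H4 at depth 20
  ? 169.34.70.3  path d0:H0→d1:-→d2:-→d3:-→d4:-→d5:-→d6:-→d7:-→d8:-→d9:-→d10:-→d11:-→d12:-→d13:-→d14:-→d15:-→d16:-→d17:-→d18:-→d19:-→d20:H4→d21:-→d22:-→d23:-→d24:H5  best=H5
  ? 169.34.70.135  path d0:H0→d1:-→d2:-→d3:-→d4:-→d5:-→d6:-→d7:-→d8:-→d9:-→d10:-→d11:-→d12:-→d13:-→d14:-→d15:-→d16:-→d17:-→d18:-→d19:-→d20:H4→d21:-→d22:-→d23:-→d24:H5→d25:-→d26:-→d27:-→d28:H1  best=H1
  ? 119.208.105.154  path d0:H0→d1:-→d2:-  best=H0
  del 144.123.84.0/22 (clear depth 22)
  add 169.34.64.0/20 -> H3 at depth 20
  del 169.34.70.0/24 (clear depth 24)
  ? 169.34.70.128  path d0:H0→d1:-→d2:-→d3:-→d4:-→d5:-→d6:-→d7:-→d8:-→d9:-→d10:-→d11:-→d12:-→d13:-→d14:-→d15:-→d16:-→d17:-→d18:-→d19:-→d20:H3→d21:-→d22:-→d23:-→d24:-→d25:-→d26:-→d27:-→d28:H1  best=H1
  ? 68.48.3.235  path d0:H0→d1:-→d2:-→d3:-→d4:-→d5:-→d6:-→d7:-→d8:-→d9:-→d10:-→d11:-→d12:H3  best=H3
  add 0.0.0.0/0 -> H6 at depth 0
  add 144.123.80.0/20 -> H5 at depth 20
  add 169.32.0.0/12 -> H4 at depth 12
  add 68.63.192.0/20 -> H0 at depth 20
  add 169.34.64.0/20 -> H5 at depth 20
  ? 169.34.64.1  path d0:H6→d1:-→d2:-→d3:-→d4:-→d5:-→d6:-→d7:-→d8:-→d9:-→d10:-→d11:-→d12:H4→d13:-→d14:-→d15:-→d16:-→d17:-→d18:-→d19:-→d20:H5→d21:-  best=H5
  add 0.0.0.0/0 -> H3 at depth 0
  add 144.123.80.0/20 -> H2 at depth 20
  ? 216.252.143.2  path d0:H3→d1:-  best=H3
  ? 169.34.64.9  path d0:H3→d1:-→d2:-→d3:-→d4:-→d5:-→d6:-→d7:-→d8:-→d9:-→d10:-→d11:-→d12:H4→d13:-→d14:-→d15:-→d16:-→d17:-→d18:-→d19:-→d20:H5→d21:-  best=H5
  ? 169.34.64.0  path d0:H3→d1:-→d2:-→d3:-→d4:-→d5:-→d6:-→d7:-→d8:-→d9:-→d10:-→d11:-→d12:H4→d13:-→d14:-→d15:-→d16:-→d17:-→d18:-→d19:-→d20:H5→d21:-  best=H5
  add 144.0.0.0/8 -> H3 at depth 8
  ? 68.63.195.84  path d0:H3→d1:-→d2:-→d3:-→d4:-→d5:-→d6:-→d7:-→d8:-→d9:-→d10:-→d11:-→d12:H3→d13:-→d14:-→d15:-→d16:-→d17:-→d18:-→d19:-→d20:H0→d21:-→d22:-→d23:-→d24:-→d25:-→d26:-→d27:-→d28:-→d29:-→d30:-→d31:-→d32:H0  best=H0
  add 169.0.0.0/8 -> H6 at depth 8

== LOOKUPS ==
["H5","H0","H5","H0","H5","H1","H0","H1","H3","H5","H3","H5","H5","H0"]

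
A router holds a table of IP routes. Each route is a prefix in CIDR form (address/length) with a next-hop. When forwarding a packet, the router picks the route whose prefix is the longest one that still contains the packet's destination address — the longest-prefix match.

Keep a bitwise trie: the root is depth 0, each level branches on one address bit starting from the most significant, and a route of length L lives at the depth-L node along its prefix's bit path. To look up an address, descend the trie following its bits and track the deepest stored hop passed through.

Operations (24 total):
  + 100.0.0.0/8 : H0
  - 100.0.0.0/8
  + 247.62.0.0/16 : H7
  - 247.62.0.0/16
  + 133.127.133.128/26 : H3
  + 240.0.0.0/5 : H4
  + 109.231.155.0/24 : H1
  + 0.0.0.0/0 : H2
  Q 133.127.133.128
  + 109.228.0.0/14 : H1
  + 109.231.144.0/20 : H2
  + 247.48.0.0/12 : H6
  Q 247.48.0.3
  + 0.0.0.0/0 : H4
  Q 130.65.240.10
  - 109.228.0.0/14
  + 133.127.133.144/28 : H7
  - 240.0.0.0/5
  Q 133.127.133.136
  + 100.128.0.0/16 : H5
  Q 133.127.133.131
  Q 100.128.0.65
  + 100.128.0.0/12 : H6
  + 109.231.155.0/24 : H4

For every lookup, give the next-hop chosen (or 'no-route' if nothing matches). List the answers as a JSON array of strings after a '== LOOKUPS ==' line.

Apply in order:
  add 100.0.0.0/8 -> H0 at depth 8
  del 100.0.0.0/8 (clear depth 8)
  add 247.62.0.0/16 -> H7 at depth 16
  del 247.62.0.0/16 (clear depth 16)
  add 133.127.133.128/26 -> H3 at depth 26
  add 240.0.0.0/5 -> H4 at depth 5
  add 109.231.155.0/24 -> H1 at depth 24
  add 0.0.0.0/0 -> H2 at depth 0
  ? 133.127.133.128  path d0:H2→d1:-→d2:-→d3:-→d4:-→d5:-→d6:-→d7:-→d8:-→d9:-→d10:-→d11:-→d12:-→d13:-→d14:-→d15:-→d16:-→d17:-→d18:-→d19:-→d20:-→d21:-→d22:-→d23:-→d24:-→d25:-→d26:H3  best=H3
  add 109.228.0.0/14 -> H1 at depth 14
  add 109.231.144.0/20 -> H2 at depth 20
  add 247.48.0.0/12 -> H6 at depth 12
  ? 247.48.0.3  path d0:H2→d1:-→d2:-→d3:-→d4:-→d5:H4→d6:-→d7:-→d8:-→d9:-→d10:-→d11:-→d12:H6  best=H6
  add 0.0.0.0/0 -> H4 at depth 0
  ? 130.65.240.10  path d0:H4→d1:-→d2:-→d3:-→d4:-→d5:-  best=H4
  del 109.228.0.0/14 (clear depth 14)
  add 133.127.133.144/28 -> H7 at depth 28
  del 240.0.0.0/5 (clear depth 5)
  ? 133.127.133.136  path d0:H4→d1:-→d2:-→d3:-→d4:-→d5:-→d6:-→d7:-→d8:-→d9:-→d10:-→d11:-→d12:-→d13:-→d14:-→d15:-→d16:-→d17:-→d18:-→d19:-→d20:-→d21:-→d22:-→d23:-→d24:-→d25:-→d26:H3→d27:-  best=H3
  add 100.128.0.0/16 -> H5 at depth 16
  ? 133.127.133.131  path d0:H4→d1:-→d2:-→d3:-→d4:-→d5:-→d6:-→d7:-→d8:-→d9:-→d10:-→d11:-→d12:-→d13:-→d14:-→d15:-→d16:-→d17:-→d18:-→d19:-→d20:-→d21:-→d22:-→d23:-→d24:-→d25:-→d26:H3→d27:-  best=H3
  ? 100.128.0.65  path d0:H4→d1:-→d2:-→d3:-→d4:-→d5:-→d6:-→d7:-→d8:-→d9:-→d10:-→d11:-→d12:-→d13:-→d14:-→d15:-→d16:H5  best=H5
  add 100.128.0.0/12 -> H6 at depth 12
  add 109.231.155.0/24 -> H4 at depth 24

== LOOKUPS ==
["H3","H6","H4","H3","H3","H5"]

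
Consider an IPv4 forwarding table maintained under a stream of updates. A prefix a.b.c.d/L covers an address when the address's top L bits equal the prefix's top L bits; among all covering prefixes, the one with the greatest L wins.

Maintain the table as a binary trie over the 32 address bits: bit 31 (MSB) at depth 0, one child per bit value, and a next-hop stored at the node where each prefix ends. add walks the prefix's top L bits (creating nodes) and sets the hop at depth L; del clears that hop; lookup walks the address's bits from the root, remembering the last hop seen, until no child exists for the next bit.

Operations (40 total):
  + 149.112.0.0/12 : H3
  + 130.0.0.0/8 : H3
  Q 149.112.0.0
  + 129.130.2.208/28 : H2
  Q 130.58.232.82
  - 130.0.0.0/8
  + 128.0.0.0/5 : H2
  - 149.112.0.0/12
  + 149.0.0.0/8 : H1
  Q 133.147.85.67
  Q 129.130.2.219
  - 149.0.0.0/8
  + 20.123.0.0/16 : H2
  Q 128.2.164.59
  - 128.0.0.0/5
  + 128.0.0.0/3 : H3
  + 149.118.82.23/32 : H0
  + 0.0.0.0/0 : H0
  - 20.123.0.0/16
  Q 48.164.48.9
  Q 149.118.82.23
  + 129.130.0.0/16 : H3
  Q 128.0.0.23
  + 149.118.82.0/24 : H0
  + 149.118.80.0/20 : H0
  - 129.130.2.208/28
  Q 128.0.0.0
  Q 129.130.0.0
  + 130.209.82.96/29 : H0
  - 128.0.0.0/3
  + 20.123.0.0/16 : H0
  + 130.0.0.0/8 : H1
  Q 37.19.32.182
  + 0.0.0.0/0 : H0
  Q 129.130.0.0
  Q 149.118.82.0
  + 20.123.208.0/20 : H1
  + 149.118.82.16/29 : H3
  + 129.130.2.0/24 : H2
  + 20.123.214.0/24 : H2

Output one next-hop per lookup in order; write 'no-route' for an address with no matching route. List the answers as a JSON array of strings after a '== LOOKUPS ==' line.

Process each operation:
  add 149.112.0.0/12 -> H3 at depth 12
  add 130.0.0.0/8 -> H3 at depth 8
  ? 149.112.0.0  path d0:-→d1:-→d2:-→d3:-→d4:-→d5:-→d6:-→d7:-→d8:-→d9:-→d10:-→d11:-→d12:H3  best=H3
  add 129.130.2.208/28 -> H2 at depth 28
  ? 130.58.232.82  path d0:-→d1:-→d2:-→d3:-→d4:-→d5:-→d6:-→d7:-→d8:H3  best=H3
  - 130.0.0.0/8 clear@8
  add 128.0.0.0/5 -> H2 at depth 5
  - 149.112.0.0/12 clear@12
  add 149.0.0.0/8 -> H1 at depth 8
  ? 133.147.85.67  path d0:-→d1:-→d2:-→d3:-→d4:-→d5:H2  best=H2
  ? 129.130.2.219  path d0:-→d1:-→d2:-→d3:-→d4:-→d5:H2→d6:-→d7:-→d8:-→d9:-→d10:-→d11:-→d12:-→d13:-→d14:-→d15:-→d16:-→d17:-→d18:-→d19:-→d20:-→d21:-→d22:-→d23:-→d24:-→d25:-→d26:-→d27:-→d28:H2  best=H2
  - 149.0.0.0/8 clear@8
  add 20.123.0.0/16 -> H2 at depth 16
  ? 128.2.164.59  path d0:-→d1:-→d2:-→d3:-→d4:-→d5:H2→d6:-→d7:-  best=H2
  - 128.0.0.0/5 clear@5
  add 128.0.0.0/3 -> H3 at depth 3
  add 149.118.82.23/32 -> H0 at depth 32
  add 0.0.0.0/0 -> H0 at depth 0
  - 20.123.0.0/16 clear@16
  ? 48.164.48.9  path d0:H0→d1:-→d2:-  best=H0
  ? 149.118.82.23  path d0:H0→d1:-→d2:-→d3:H3→d4:-→d5:-→d6:-→d7:-→d8:-→d9:-→d10:-→d11:-→d12:-→d13:-→d14:-→d15:-→d16:-→d17:-→d18:-→d19:-→d20:-→d21:-→d22:-→d23:-→d24:-→d25:-→d26:-→d27:-→d28:-→d29:-→d30:-→d31:-→d32:H0  best=H0
  add 129.130.0.0/16 -> H3 at depth 16
  ? 128.0.0.23  path d0:H0→d1:-→d2:-→d3:H3→d4:-→d5:-→d6:-→d7:-  best=H3
  add 149.118.82.0/24 -> H0 at depth 24
  add 149.118.80.0/20 -> H0 at depth 20
  - 129.130.2.208/28 clear@28
  ? 128.0.0.0  path d0:H0→d1:-→d2:-→d3:H3→d4:-→d5:-→d6:-→d7:-  best=H3
  ? 129.130.0.0  path d0:H0→d1:-→d2:-→d3:H3→d4:-→d5:-→d6:-→d7:-→d8:-→d9:-→d10:-→d11:-→d12:-→d13:-→d14:-→d15:-→d16:H3→d17:-→d18:-→d19:-→d20:-→d21:-→d22:-  best=H3
  add 130.209.82.96/29 -> H0 at depth 29
  - 128.0.0.0/3 clear@3
  add 20.123.0.0/16 -> H0 at depth 16
  add 130.0.0.0/8 -> H1 at depth 8
  ? 37.19.32.182  path d0:H0→d1:-→d2:-  best=H0
  add 0.0.0.0/0 -> H0 at depth 0
  ? 129.130.0.0  path d0:H0→d1:-→d2:-→d3:-→d4:-→d5:-→d6:-→d7:-→d8:-→d9:-→d10:-→d11:-→d12:-→d13:-→d14:-→d15:-→d16:H3→d17:-→d18:-→d19:-→d20:-→d21:-→d22:-  best=H3
  ? 149.118.82.0  path d0:H0→d1:-→d2:-→d3:-→d4:-→d5:-→d6:-→d7:-→d8:-→d9:-→d10:-→d11:-→d12:-→d13:-→d14:-→d15:-→d16:-→d17:-→d18:-→d19:-→d20:H0→d21:-→d22:-→d23:-→d24:H0→d25:-→d26:-→d27:-  best=H0
  add 20.123.208.0/20 -> H1 at depth 20
  add 149.118.82.16/29 -> H3 at depth 29
  add 129.130.2.0/24 -> H2 at depth 24
  add 20.123.214.0/24 -> H2 at depth 24

== LOOKUPS ==
["H3","H3","H2","H2","H2","H0","H0","H3","H3","H3","H0","H3","H0"]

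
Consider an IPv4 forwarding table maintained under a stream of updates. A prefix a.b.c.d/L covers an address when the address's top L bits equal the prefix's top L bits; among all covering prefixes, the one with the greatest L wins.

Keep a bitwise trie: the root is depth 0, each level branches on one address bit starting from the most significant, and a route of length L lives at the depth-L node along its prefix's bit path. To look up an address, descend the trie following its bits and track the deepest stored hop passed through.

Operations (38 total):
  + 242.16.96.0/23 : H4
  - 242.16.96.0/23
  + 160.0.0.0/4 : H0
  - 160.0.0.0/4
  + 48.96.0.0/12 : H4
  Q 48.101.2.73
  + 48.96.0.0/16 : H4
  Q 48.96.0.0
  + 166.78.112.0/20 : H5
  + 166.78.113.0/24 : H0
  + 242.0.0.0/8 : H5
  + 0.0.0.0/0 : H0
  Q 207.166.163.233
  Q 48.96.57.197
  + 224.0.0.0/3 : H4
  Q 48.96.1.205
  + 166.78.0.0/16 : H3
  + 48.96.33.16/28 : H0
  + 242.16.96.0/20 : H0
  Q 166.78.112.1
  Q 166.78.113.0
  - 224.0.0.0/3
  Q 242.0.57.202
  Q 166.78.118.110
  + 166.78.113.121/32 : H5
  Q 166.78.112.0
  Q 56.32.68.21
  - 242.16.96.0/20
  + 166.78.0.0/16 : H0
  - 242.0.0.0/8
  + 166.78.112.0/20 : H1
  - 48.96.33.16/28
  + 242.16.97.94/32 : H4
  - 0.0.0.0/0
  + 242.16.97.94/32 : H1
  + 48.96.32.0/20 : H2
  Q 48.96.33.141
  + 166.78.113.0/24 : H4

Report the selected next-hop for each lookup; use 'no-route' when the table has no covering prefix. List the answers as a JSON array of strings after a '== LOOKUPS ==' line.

Process each operation:
  + 242.16.96.0/23 (H4) depth=23
  del 242.16.96.0/23 (clear depth 23)
  + 160.0.0.0/4 (H0) depth=4
  del 160.0.0.0/4 (clear depth 4)
  + 48.96.0.0/12 (H4) depth=12
  Q 48.101.2.73: descend 001100000110 ; hops seen [H4] ; pick H4
  + 48.96.0.0/16 (H4) depth=16
  Q 48.96.0.0: descend 0011000001100000 ; hops seen [H4,H4] ; pick H4
  + 166.78.112.0/20 (H5) depth=20
  + 166.78.113.0/24 (H0) depth=24
  + 242.0.0.0/8 (H5) depth=8
  + 0.0.0.0/0 (H0) depth=0
  Q 207.166.163.233: descend 11 ; hops seen [H0] ; pick H0
  Q 48.96.57.197: descend 0011000001100000 ; hops seen [H0,H4,H4] ; pick H4
  + 224.0.0.0/3 (H4) depth=3
  Q 48.96.1.205: descend 0011000001100000 ; hops seen [H0,H4,H4] ; pick H4
  + 166.78.0.0/16 (H3) depth=16
  + 48.96.33.16/28 (H0) depth=28
  + 242.16.96.0/20 (H0) depth=20
  Q 166.78.112.1: descend 10100110010011100111000 ; hops seen [H0,H3,H5] ; pick H5
  Q 166.78.113.0: descend 101001100100111001110001 ; hops seen [H0,H3,H5,H0] ; pick H0
  del 224.0.0.0/3 (clear depth 3)
  Q 242.0.57.202: descend 11110010000 ; hops seen [H0,H5] ; pick H5
  Q 166.78.118.110: descend 101001100100111001110 ; hops seen [H0,H3,H5] ; pick H5
  + 166.78.113.121/32 (H5) depth=32
  Q 166.78.112.0: descend 10100110010011100111000 ; hops seen [H0,H3,H5] ; pick H5
  Q 56.32.68.21: descend 0011 ; hops seen [H0] ; pick H0
  del 242.16.96.0/20 (clear depth 20)
  + 166.78.0.0/16 (H0) depth=16
  del 242.0.0.0/8 (clear depth 8)
  + 166.78.112.0/20 (H1) depth=20
  del 48.96.33.16/28 (clear depth 28)
  + 242.16.97.94/32 (H4) depth=32
  del 0.0.0.0/0 (clear depth 0)
  + 242.16.97.94/32 (H1) depth=32
  + 48.96.32.0/20 (H2) depth=20
  Q 48.96.33.141: descend 001100000110000000100001 ; hops seen [H4,H4,H2] ; pick H2
  + 166.78.113.0/24 (H4) depth=24

== LOOKUPS ==
["H4","H4","H0","H4","H4","H5","H0","H5","H5","H5","H0","H2"]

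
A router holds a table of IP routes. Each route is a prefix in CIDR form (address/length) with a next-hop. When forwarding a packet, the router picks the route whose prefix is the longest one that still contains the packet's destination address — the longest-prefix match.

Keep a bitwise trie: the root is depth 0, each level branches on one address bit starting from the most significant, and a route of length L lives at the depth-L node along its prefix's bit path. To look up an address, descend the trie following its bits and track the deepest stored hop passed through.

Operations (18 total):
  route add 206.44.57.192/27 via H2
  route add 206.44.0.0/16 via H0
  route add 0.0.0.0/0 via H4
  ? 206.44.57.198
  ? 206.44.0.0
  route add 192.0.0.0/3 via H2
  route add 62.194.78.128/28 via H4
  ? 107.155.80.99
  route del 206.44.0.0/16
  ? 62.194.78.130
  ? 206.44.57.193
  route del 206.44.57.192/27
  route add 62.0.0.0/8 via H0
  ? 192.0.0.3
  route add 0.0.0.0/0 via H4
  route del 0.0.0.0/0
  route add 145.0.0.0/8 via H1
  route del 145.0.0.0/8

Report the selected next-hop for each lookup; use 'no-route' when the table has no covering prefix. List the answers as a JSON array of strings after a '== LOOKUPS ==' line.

Trace:
  + 206.44.57.192/27 (H2) depth=27
  + 206.44.0.0/16 (H0) depth=16
  + 0.0.0.0/0 (H4) depth=0
  lookup 206.44.57.198: bits 110011100010110000111001110 walk d0:H4→d1:-→d2:-→d3:-→d4:-→d5:-→d6:-→d7:-→d8:-→d9:-→d10:-→d11:-→d12:-→d13:-→d14:-→d15:-→d16:H0→d17:-→d18:-→d19:-→d20:-→d21:-→d22:-→d23:-→d24:-→d25:-→d26:-→d27:H2 -> H2
  lookup 206.44.0.0: bits 110011100010110000 walk d0:H4→d1:-→d2:-→d3:-→d4:-→d5:-→d6:-→d7:-→d8:-→d9:-→d10:-→d11:-→d12:-→d13:-→d14:-→d15:-→d16:H0→d17:-→d18:- -> H0
  + 192.0.0.0/3 (H2) depth=3
  + 62.194.78.128/28 (H4) depth=28
  lookup 107.155.80.99: bits 0 walk d0:H4→d1:- -> H4
  del 206.44.0.0/16 (clear depth 16)
  lookup 62.194.78.130: bits 0011111011000010010011101000 walk d0:H4→d1:-→d2:-→d3:-→d4:-→d5:-→d6:-→d7:-→d8:-→d9:-→d10:-→d11:-→d12:-→d13:-→d14:-→d15:-→d16:-→d17:-→d18:-→d19:-→d20:-→d21:-→d22:-→d23:-→d24:-→d25:-→d26:-→d27:-→d28:H4 -> H4
  lookup 206.44.57.193: bits 110011100010110000111001110 walk d0:H4→d1:-→d2:-→d3:H2→d4:-→d5:-→d6:-→d7:-→d8:-→d9:-→d10:-→d11:-→d12:-→d13:-→d14:-→d15:-→d16:-→d17:-→d18:-→d19:-→d20:-→d21:-→d22:-→d23:-→d24:-→d25:-→d26:-→d27:H2 -> H2
  del 206.44.57.192/27 (clear depth 27)
  + 62.0.0.0/8 (H0) depth=8
  lookup 192.0.0.3: bits 1100 walk d0:H4→d1:-→d2:-→d3:H2→d4:- -> H2
  + 0.0.0.0/0 (H4) depth=0
  del 0.0.0.0/0 (clear depth 0)
  + 145.0.0.0/8 (H1) depth=8
  del 145.0.0.0/8 (clear depth 8)

== LOOKUPS ==
["H2","H0","H4","H4","H2","H2"]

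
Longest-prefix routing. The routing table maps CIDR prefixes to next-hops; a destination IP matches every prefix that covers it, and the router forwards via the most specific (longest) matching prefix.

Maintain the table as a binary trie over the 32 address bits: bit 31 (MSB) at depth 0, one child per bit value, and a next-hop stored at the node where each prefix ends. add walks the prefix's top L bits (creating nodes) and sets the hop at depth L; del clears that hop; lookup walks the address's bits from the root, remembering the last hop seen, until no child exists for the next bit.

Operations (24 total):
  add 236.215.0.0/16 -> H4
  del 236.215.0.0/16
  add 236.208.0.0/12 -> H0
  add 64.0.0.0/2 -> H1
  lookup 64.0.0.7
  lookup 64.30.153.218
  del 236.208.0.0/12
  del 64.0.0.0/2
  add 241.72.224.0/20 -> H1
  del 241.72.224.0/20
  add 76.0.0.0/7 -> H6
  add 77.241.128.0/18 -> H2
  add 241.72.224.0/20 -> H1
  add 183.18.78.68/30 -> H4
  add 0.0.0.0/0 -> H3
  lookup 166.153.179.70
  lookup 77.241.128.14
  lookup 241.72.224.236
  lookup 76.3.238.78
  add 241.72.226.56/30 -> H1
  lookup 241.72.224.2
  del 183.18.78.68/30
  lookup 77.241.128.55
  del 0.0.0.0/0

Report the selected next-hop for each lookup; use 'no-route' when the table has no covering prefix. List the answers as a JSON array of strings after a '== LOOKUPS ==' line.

Trace:
  add 236.215.0.0/16 -> H4 at depth 16
  - 236.215.0.0/16 clear@16
  add 236.208.0.0/12 -> H0 at depth 12
  add 64.0.0.0/2 -> H1 at depth 2
  Q 64.0.0.7: descend 01 ; hops seen [H1] ; pick H1
  Q 64.30.153.218: descend 01 ; hops seen [H1] ; pick H1
  - 236.208.0.0/12 clear@12
  - 64.0.0.0/2 clear@2
  add 241.72.224.0/20 -> H1 at depth 20
  - 241.72.224.0/20 clear@20
  add 76.0.0.0/7 -> H6 at depth 7
  add 77.241.128.0/18 -> H2 at depth 18
  add 241.72.224.0/20 -> H1 at depth 20
  add 183.18.78.68/30 -> H4 at depth 30
  add 0.0.0.0/0 -> H3 at depth 0
  Q 166.153.179.70: descend 101 ; hops seen [H3] ; pick H3
  Q 77.241.128.14: descend 010011011111000110 ; hops seen [H3,H6,H2] ; pick H2
  Q 241.72.224.236: descend 11110001010010001110 ; hops seen [H3,H1] ; pick H1
  Q 76.3.238.78: descend 0100110 ; hops seen [H3,H6] ; pick H6
  add 241.72.226.56/30 -> H1 at depth 30
  Q 241.72.224.2: descend 1111000101001000111000 ; hops seen [H3,H1] ; pick H1
  - 183.18.78.68/30 clear@30
  Q 77.241.128.55: descend 010011011111000110 ; hops seen [H3,H6,H2] ; pick H2
  - 0.0.0.0/0 clear@0

== LOOKUPS ==
["H1","H1","H3","H2","H1","H6","H1","H2"]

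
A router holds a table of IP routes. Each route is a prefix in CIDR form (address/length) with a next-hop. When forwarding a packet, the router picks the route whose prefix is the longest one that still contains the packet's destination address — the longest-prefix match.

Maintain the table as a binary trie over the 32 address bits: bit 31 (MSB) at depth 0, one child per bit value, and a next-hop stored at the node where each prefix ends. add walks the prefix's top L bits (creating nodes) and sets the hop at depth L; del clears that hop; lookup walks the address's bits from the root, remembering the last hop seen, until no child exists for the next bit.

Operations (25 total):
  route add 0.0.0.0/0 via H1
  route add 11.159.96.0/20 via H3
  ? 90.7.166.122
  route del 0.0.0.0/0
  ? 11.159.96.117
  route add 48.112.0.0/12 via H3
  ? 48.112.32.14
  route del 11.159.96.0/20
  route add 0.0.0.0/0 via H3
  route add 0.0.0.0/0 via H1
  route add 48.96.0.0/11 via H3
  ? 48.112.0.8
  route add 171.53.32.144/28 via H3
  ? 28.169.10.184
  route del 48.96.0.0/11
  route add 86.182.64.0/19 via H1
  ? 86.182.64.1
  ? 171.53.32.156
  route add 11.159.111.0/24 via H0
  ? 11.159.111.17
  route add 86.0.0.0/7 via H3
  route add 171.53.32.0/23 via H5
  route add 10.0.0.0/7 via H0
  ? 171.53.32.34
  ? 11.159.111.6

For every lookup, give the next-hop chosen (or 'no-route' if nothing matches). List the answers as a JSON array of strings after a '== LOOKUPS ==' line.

Trace:
  + 0.0.0.0/0 (H1) depth=0
  + 11.159.96.0/20 (H3) depth=20
  Q 90.7.166.122: descend 0 ; hops seen [H1] ; pick H1
  del 0.0.0.0/0 (clear depth 0)
  Q 11.159.96.117: descend 00001011100111110110 ; hops seen [H3] ; pick H3
  + 48.112.0.0/12 (H3) depth=12
  Q 48.112.32.14: descend 001100000111 ; hops seen [H3] ; pick H3
  del 11.159.96.0/20 (clear depth 20)
  + 0.0.0.0/0 (H3) depth=0
  + 0.0.0.0/0 (H1) depth=0
  + 48.96.0.0/11 (H3) depth=11
  Q 48.112.0.8: descend 001100000111 ; hops seen [H1,H3,H3] ; pick H3
  + 171.53.32.144/28 (H3) depth=28
  Q 28.169.10.184: descend 000 ; hops seen [H1] ; pick H1
  del 48.96.0.0/11 (clear depth 11)
  + 86.182.64.0/19 (H1) depth=19
  Q 86.182.64.1: descend 0101011010110110010 ; hops seen [H1,H1] ; pick H1
  Q 171.53.32.156: descend 1010101100110101001000001001 ; hops seen [H1,H3] ; pick H3
  + 11.159.111.0/24 (H0) depth=24
  Q 11.159.111.17: descend 000010111001111101101111 ; hops seen [H1,H0] ; pick H0
  + 86.0.0.0/7 (H3) depth=7
  + 171.53.32.0/23 (H5) depth=23
  + 10.0.0.0/7 (H0) depth=7
  Q 171.53.32.34: descend 101010110011010100100000 ; hops seen [H1,H5] ; pick H5
  Q 11.159.111.6: descend 000010111001111101101111 ; hops seen [H1,H0,H0] ; pick H0

== LOOKUPS ==
["H1","H3","H3","H3","H1","H1","H3","H0","H5","H0"]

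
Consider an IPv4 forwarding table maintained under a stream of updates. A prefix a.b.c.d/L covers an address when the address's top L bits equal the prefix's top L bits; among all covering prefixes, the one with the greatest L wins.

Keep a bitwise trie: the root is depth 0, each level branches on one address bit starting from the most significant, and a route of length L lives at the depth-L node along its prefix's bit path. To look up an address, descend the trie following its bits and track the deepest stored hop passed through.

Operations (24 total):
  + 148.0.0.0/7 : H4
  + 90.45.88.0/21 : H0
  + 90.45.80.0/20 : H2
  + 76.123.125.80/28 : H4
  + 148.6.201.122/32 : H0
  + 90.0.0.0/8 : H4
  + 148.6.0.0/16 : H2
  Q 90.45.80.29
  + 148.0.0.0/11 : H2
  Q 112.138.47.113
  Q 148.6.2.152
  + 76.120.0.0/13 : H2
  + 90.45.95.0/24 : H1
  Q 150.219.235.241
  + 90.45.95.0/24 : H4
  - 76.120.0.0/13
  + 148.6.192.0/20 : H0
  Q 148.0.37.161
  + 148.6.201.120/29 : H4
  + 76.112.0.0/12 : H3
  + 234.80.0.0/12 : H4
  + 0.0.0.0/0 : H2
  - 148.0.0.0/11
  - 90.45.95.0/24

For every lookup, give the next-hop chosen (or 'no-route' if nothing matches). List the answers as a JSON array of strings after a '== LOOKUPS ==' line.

Apply in order:
  + 148.0.0.0/7 (H4) depth=7
  + 90.45.88.0/21 (H0) depth=21
  + 90.45.80.0/20 (H2) depth=20
  + 76.123.125.80/28 (H4) depth=28
  + 148.6.201.122/32 (H0) depth=32
  + 90.0.0.0/8 (H4) depth=8
  + 148.6.0.0/16 (H2) depth=16
  lookup 90.45.80.29: bits 01011010001011010101 walk d0:-→d1:-→d2:-→d3:-→d4:-→d5:-→d6:-→d7:-→d8:H4→d9:-→d10:-→d11:-→d12:-→d13:-→d14:-→d15:-→d16:-→d17:-→d18:-→d19:-→d20:H2 -> H2
  + 148.0.0.0/11 (H2) depth=11
  lookup 112.138.47.113: bits 01 walk d0:-→d1:-→d2:- -> no-route
  lookup 148.6.2.152: bits 1001010000000110 walk d0:-→d1:-→d2:-→d3:-→d4:-→d5:-→d6:-→d7:H4→d8:-→d9:-→d10:-→d11:H2→d12:-→d13:-→d14:-→d15:-→d16:H2 -> H2
  + 76.120.0.0/13 (H2) depth=13
  + 90.45.95.0/24 (H1) depth=24
  lookup 150.219.235.241: bits 100101 walk d0:-→d1:-→d2:-→d3:-→d4:-→d5:-→d6:- -> no-route
  + 90.45.95.0/24 (H4) depth=24
  - 76.120.0.0/13 clear@13
  + 148.6.192.0/20 (H0) depth=20
  lookup 148.0.37.161: bits 1001010000000 walk d0:-→d1:-→d2:-→d3:-→d4:-→d5:-→d6:-→d7:H4→d8:-→d9:-→d10:-→d11:H2→d12:-→d13:- -> H2
  + 148.6.201.120/29 (H4) depth=29
  + 76.112.0.0/12 (H3) depth=12
  + 234.80.0.0/12 (H4) depth=12
  + 0.0.0.0/0 (H2) depth=0
  - 148.0.0.0/11 clear@11
  - 90.45.95.0/24 clear@24

== LOOKUPS ==
["H2","no-route","H2","no-route","H2"]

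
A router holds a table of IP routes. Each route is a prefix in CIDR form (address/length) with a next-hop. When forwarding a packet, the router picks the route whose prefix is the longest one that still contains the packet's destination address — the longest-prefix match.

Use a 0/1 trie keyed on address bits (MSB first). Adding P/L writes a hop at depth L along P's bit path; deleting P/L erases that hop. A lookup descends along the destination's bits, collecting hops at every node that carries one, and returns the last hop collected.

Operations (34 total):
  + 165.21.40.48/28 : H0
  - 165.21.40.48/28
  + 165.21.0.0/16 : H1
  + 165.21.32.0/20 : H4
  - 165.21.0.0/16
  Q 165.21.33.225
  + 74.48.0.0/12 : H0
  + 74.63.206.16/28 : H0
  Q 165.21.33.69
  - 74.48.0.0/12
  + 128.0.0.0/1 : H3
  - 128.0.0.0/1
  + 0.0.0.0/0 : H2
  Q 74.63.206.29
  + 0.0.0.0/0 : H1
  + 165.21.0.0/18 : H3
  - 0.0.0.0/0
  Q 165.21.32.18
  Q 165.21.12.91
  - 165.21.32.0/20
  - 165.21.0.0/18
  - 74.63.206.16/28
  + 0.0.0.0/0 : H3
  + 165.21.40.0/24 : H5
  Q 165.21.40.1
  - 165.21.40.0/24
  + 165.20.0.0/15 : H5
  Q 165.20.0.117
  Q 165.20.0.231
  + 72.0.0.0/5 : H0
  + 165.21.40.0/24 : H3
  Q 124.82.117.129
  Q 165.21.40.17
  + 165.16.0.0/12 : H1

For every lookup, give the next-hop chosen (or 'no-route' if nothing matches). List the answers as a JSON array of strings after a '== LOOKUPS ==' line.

Apply in order:
  + 165.21.40.48/28 (H0) depth=28
  del 165.21.40.48/28 (clear depth 28)
  + 165.21.0.0/16 (H1) depth=16
  + 165.21.32.0/20 (H4) depth=20
  del 165.21.0.0/16 (clear depth 16)
  ? 165.21.33.225  path d0:-→d1:-→d2:-→d3:-→d4:-→d5:-→d6:-→d7:-→d8:-→d9:-→d10:-→d11:-→d12:-→d13:-→d14:-→d15:-→d16:-→d17:-→d18:-→d19:-→d20:H4  best=H4
  + 74.48.0.0/12 (H0) depth=12
  + 74.63.206.16/28 (H0) depth=28
  ? 165.21.33.69  path d0:-→d1:-→d2:-→d3:-→d4:-→d5:-→d6:-→d7:-→d8:-→d9:-→d10:-→d11:-→d12:-→d13:-→d14:-→d15:-→d16:-→d17:-→d18:-→d19:-→d20:H4  best=H4
  del 74.48.0.0/12 (clear depth 12)
  + 128.0.0.0/1 (H3) depth=1
  del 128.0.0.0/1 (clear depth 1)
  + 0.0.0.0/0 (H2) depth=0
  ? 74.63.206.29  path d0:H2→d1:-→d2:-→d3:-→d4:-→d5:-→d6:-→d7:-→d8:-→d9:-→d10:-→d11:-→d12:-→d13:-→d14:-→d15:-→d16:-→d17:-→d18:-→d19:-→d20:-→d21:-→d22:-→d23:-→d24:-→d25:-→d26:-→d27:-→d28:H0  best=H0
  + 0.0.0.0/0 (H1) depth=0
  + 165.21.0.0/18 (H3) depth=18
  del 0.0.0.0/0 (clear depth 0)
  ? 165.21.32.18  path d0:-→d1:-→d2:-→d3:-→d4:-→d5:-→d6:-→d7:-→d8:-→d9:-→d10:-→d11:-→d12:-→d13:-→d14:-→d15:-→d16:-→d17:-→d18:H3→d19:-→d20:H4  best=H4
  ? 165.21.12.91  path d0:-→d1:-→d2:-→d3:-→d4:-→d5:-→d6:-→d7:-→d8:-→d9:-→d10:-→d11:-→d12:-→d13:-→d14:-→d15:-→d16:-→d17:-→d18:H3  best=H3
  del 165.21.32.0/20 (clear depth 20)
  del 165.21.0.0/18 (clear depth 18)
  del 74.63.206.16/28 (clear depth 28)
  + 0.0.0.0/0 (H3) depth=0
  + 165.21.40.0/24 (H5) depth=24
  ? 165.21.40.1  path d0:H3→d1:-→d2:-→d3:-→d4:-→d5:-→d6:-→d7:-→d8:-→d9:-→d10:-→d11:-→d12:-→d13:-→d14:-→d15:-→d16:-→d17:-→d18:-→d19:-→d20:-→d21:-→d22:-→d23:-→d24:H5→d25:-→d26:-  best=H5
  del 165.21.40.0/24 (clear depth 24)
  + 165.20.0.0/15 (H5) depth=15
  ? 165.20.0.117  path d0:H3→d1:-→d2:-→d3:-→d4:-→d5:-→d6:-→d7:-→d8:-→d9:-→d10:-→d11:-→d12:-→d13:-→d14:-→d15:H5  best=H5
  ? 165.20.0.231  path d0:H3→d1:-→d2:-→d3:-→d4:-→d5:-→d6:-→d7:-→d8:-→d9:-→d10:-→d11:-→d12:-→d13:-→d14:-→d15:H5  best=H5
  + 72.0.0.0/5 (H0) depth=5
  + 165.21.40.0/24 (H3) depth=24
  ? 124.82.117.129  path d0:H3→d1:-→d2:-  best=H3
  ? 165.21.40.17  path d0:H3→d1:-→d2:-→d3:-→d4:-→d5:-→d6:-→d7:-→d8:-→d9:-→d10:-→d11:-→d12:-→d13:-→d14:-→d15:H5→d16:-→d17:-→d18:-→d19:-→d20:-→d21:-→d22:-→d23:-→d24:H3→d25:-→d26:-  best=H3
  + 165.16.0.0/12 (H1) depth=12

== LOOKUPS ==
["H4","H4","H0","H4","H3","H5","H5","H5","H3","H3"]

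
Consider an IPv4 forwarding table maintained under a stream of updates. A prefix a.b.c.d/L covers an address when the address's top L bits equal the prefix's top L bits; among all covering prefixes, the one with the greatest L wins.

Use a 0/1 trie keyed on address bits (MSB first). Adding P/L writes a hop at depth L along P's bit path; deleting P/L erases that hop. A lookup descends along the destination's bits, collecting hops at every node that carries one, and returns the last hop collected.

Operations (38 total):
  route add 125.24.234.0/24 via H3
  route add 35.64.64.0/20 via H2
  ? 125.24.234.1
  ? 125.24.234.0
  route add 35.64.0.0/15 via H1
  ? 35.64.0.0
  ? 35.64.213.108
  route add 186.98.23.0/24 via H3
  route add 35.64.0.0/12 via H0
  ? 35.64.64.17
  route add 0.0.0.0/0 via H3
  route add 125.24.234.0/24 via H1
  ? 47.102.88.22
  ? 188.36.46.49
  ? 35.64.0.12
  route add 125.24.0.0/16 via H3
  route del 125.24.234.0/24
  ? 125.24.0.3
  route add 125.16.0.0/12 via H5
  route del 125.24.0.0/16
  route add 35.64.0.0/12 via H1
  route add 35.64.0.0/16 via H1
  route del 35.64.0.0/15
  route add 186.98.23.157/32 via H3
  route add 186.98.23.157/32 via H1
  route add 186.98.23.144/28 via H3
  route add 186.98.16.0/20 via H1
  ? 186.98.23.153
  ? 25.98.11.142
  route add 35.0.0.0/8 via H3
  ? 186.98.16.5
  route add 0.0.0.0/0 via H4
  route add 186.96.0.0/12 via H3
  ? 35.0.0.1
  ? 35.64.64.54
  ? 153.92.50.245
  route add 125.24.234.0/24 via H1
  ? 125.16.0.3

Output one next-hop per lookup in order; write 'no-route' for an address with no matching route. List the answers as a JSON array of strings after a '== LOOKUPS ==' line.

Apply in order:
  add 125.24.234.0/24 -> H3 at depth 24
  add 35.64.64.0/20 -> H2 at depth 20
  ? 125.24.234.1  path d0:-→d1:-→d2:-→d3:-→d4:-→d5:-→d6:-→d7:-→d8:-→d9:-→d10:-→d11:-→d12:-→d13:-→d14:-→d15:-→d16:-→d17:-→d18:-→d19:-→d20:-→d21:-→d22:-→d23:-→d24:H3  best=H3
  ? 125.24.234.0  path d0:-→d1:-→d2:-→d3:-→d4:-→d5:-→d6:-→d7:-→d8:-→d9:-→d10:-→d11:-→d12:-→d13:-→d14:-→d15:-→d16:-→d17:-→d18:-→d19:-→d20:-→d21:-→d22:-→d23:-→d24:H3  best=H3
  add 35.64.0.0/15 -> H1 at depth 15
  ? 35.64.0.0  path d0:-→d1:-→d2:-→d3:-→d4:-→d5:-→d6:-→d7:-→d8:-→d9:-→d10:-→d11:-→d12:-→d13:-→d14:-→d15:H1→d16:-→d17:-  best=H1
  ? 35.64.213.108  path d0:-→d1:-→d2:-→d3:-→d4:-→d5:-→d6:-→d7:-→d8:-→d9:-→d10:-→d11:-→d12:-→d13:-→d14:-→d15:H1→d16:-  best=H1
  add 186.98.23.0/24 -> H3 at depth 24
  add 35.64.0.0/12 -> H0 at depth 12
  ? 35.64.64.17  path d0:-→d1:-→d2:-→d3:-→d4:-→d5:-→d6:-→d7:-→d8:-→d9:-→d10:-→d11:-→d12:H0→d13:-→d14:-→d15:H1→d16:-→d17:-→d18:-→d19:-→d20:H2  best=H2
  add 0.0.0.0/0 -> H3 at depth 0
  add 125.24.234.0/24 -> H1 at depth 24
  ? 47.102.88.22  path d0:H3→d1:-→d2:-→d3:-→d4:-  best=H3
  ? 188.36.46.49  path d0:H3→d1:-→d2:-→d3:-→d4:-→d5:-  best=H3
  ? 35.64.0.12  path d0:H3→d1:-→d2:-→d3:-→d4:-→d5:-→d6:-→d7:-→d8:-→d9:-→d10:-→d11:-→d12:H0→d13:-→d14:-→d15:H1→d16:-→d17:-  best=H1
  add 125.24.0.0/16 -> H3 at depth 16
  - 125.24.234.0/24 clear@24
  ? 125.24.0.3  path d0:H3→d1:-→d2:-→d3:-→d4:-→d5:-→d6:-→d7:-→d8:-→d9:-→d10:-→d11:-→d12:-→d13:-→d14:-→d15:-→d16:H3  best=H3
  add 125.16.0.0/12 -> H5 at depth 12
  - 125.24.0.0/16 clear@16
  add 35.64.0.0/12 -> H1 at depth 12
  add 35.64.0.0/16 -> H1 at depth 16
  - 35.64.0.0/15 clear@15
  add 186.98.23.157/32 -> H3 at depth 32
  add 186.98.23.157/32 -> H1 at depth 32
  add 186.98.23.144/28 -> H3 at depth 28
  add 186.98.16.0/20 -> H1 at depth 20
  ? 186.98.23.153  path d0:H3→d1:-→d2:-→d3:-→d4:-→d5:-→d6:-→d7:-→d8:-→d9:-→d10:-→d11:-→d12:-→d13:-→d14:-→d15:-→d16:-→d17:-→d18:-→d19:-→d20:H1→d21:-→d22:-→d23:-→d24:H3→d25:-→d26:-→d27:-→d28:H3→d29:-  best=H3
  ? 25.98.11.142  path d0:H3→d1:-→d2:-  best=H3
  add 35.0.0.0/8 -> H3 at depth 8
  ? 186.98.16.5  path d0:H3→d1:-→d2:-→d3:-→d4:-→d5:-→d6:-→d7:-→d8:-→d9:-→d10:-→d11:-→d12:-→d13:-→d14:-→d15:-→d16:-→d17:-→d18:-→d19:-→d20:H1→d21:-  best=H1
  add 0.0.0.0/0 -> H4 at depth 0
  add 186.96.0.0/12 -> H3 at depth 12
  ? 35.0.0.1  path d0:H4→d1:-→d2:-→d3:-→d4:-→d5:-→d6:-→d7:-→d8:H3→d9:-  best=H3
  ? 35.64.64.54  path d0:H4→d1:-→d2:-→d3:-→d4:-→d5:-→d6:-→d7:-→d8:H3→d9:-→d10:-→d11:-→d12:H1→d13:-→d14:-→d15:-→d16:H1→d17:-→d18:-→d19:-→d20:H2  best=H2
  ? 153.92.50.245  path d0:H4→d1:-→d2:-  best=H4
  add 125.24.234.0/24 -> H1 at depth 24
  ? 125.16.0.3  path d0:H4→d1:-→d2:-→d3:-→d4:-→d5:-→d6:-→d7:-→d8:-→d9:-→d10:-→d11:-→d12:H5  best=H5

== LOOKUPS ==
["H3","H3","H1","H1","H2","H3","H3","H1","H3","H3","H3","H1","H3","H2","H4","H5"]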